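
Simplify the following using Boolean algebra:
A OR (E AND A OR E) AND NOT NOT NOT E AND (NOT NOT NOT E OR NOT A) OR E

A OR E

A OR (E AND A OR E) AND NOT NOT NOT E AND (NOT NOT NOT E OR NOT A) OR E
= A OR (E AND A OR E) AND NOT NOT NOT E OR E
= A OR (E AND A OR E) AND NOT E OR E
= A OR E AND NOT E OR E
= A OR E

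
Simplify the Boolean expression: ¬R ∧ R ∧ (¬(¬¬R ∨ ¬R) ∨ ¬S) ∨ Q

Q

¬R ∧ R ∧ (¬(¬¬R ∨ ¬R) ∨ ¬S) ∨ Q
= ¬R ∧ R ∧ (¬R ∧ R ∨ ¬S) ∨ Q   (De Morgan)
= ¬R ∧ R ∨ Q   (absorption)
= Q   (complement / identity)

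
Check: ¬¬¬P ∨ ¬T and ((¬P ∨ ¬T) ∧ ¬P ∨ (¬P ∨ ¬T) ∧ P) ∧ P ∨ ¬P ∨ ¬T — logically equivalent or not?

Yes

E1: ¬¬¬P ∨ ¬T
    = ¬P ∨ ¬T   (double negation)
E2: ((¬P ∨ ¬T) ∧ ¬P ∨ (¬P ∨ ¬T) ∧ P) ∧ P ∨ ¬P ∨ ¬T
    = (¬P ∨ ¬T) ∧ P ∨ ¬P ∨ ¬T   (distribution)
    = ¬P ∨ ¬T   (absorption)
Both reduce to ¬P ∨ ¬T, so they are equivalent.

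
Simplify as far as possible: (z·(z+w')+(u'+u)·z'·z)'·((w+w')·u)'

(z·(z+w')+(u'+u)·z'·z)'·((w+w')·u)'
= (z·(z+w')+z'·z)'·((w+w')·u)'   [complement / identity]
= (z·(z+w'))'·((w+w')·u)'   [complement / identity]
= (z·(z+w'))'·u'   [complement / identity]
= z'·u'   [absorption]

z'·u'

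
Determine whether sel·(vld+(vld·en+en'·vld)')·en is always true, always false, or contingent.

sel·(vld+(vld·en+en'·vld)')·en
= sel·(vld+vld')·en   [distribution]
= sel·en   [complement / identity]
This depends on en, sel, so it is not a constant.

contingent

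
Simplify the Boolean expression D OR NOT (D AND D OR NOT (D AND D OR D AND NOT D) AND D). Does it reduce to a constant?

D OR NOT (D AND D OR NOT (D AND D OR D AND NOT D) AND D)
= D OR NOT (D AND D OR NOT D AND D)   [distribution]
= D OR NOT D   [distribution]
= TRUE   [complement]

TRUE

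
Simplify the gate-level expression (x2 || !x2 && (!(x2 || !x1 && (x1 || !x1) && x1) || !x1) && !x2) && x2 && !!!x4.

(x2 || !x2 && (!(x2 || !x1 && (x1 || !x1) && x1) || !x1) && !x2) && x2 && !!!x4
= (x2 || !x2 && (!(x2 || !x1 && x1) || !x1) && !x2) && x2 && !!!x4   — complement / identity
= (x2 || !x2 && (!x2 || !x1) && !x2) && x2 && !!!x4   — complement / identity
= (x2 || !x2 && !x2) && x2 && !!!x4   — absorption
= (x2 || !x2) && x2 && !!!x4   — idempotence
= (x2 || !x2) && x2 && !x4   — double negation
= x2 && !x4   — complement / identity

x2 && !x4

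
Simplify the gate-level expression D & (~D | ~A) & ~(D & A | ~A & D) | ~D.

~D

D & (~D | ~A) & ~(D & A | ~A & D) | ~D
= D & (~D | ~A) & ~D | ~D   (distribution)
= D & ~D | ~D   (absorption)
= ~D   (complement / identity)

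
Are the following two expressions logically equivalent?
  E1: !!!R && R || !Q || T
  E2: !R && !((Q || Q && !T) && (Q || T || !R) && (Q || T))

E1: !!!R && R || !Q || T
    = !R && R || !Q || T   [double negation]
    = !Q || T   [complement / identity]
E2: !R && !((Q || Q && !T) && (Q || T || !R) && (Q || T))
    = !R && !(Q && (Q || T || !R) && (Q || T))   [absorption]
    = !R && !(Q && (Q || T))   [absorption]
    = !R && !Q   [absorption]
These differ: at Q=1, R=1, T=1, E1 = 1 but E2 = 0.

No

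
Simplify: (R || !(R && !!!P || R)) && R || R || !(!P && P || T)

R || !T

(R || !(R && !!!P || R)) && R || R || !(!P && P || T)
= (R || !(R && !P || R)) && R || R || !(!P && P || T)   [double negation]
= (R || !(R && !P || R)) && R || R || !T   [complement / identity]
= (R || !R) && R || R || !T   [absorption]
= R || R || !T   [complement / identity]
= R || !T   [idempotence]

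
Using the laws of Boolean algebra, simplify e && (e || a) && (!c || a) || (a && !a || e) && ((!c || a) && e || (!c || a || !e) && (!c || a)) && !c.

e && (!c || a)

e && (e || a) && (!c || a) || (a && !a || e) && ((!c || a) && e || (!c || a || !e) && (!c || a)) && !c
= e && (e || a) && (!c || a) || (a && !a || e) && ((!c || a) && e || !c || a) && !c   [absorption]
= e && (e || a) && (!c || a) || (a && !a || e) && (!c || a) && !c   [absorption]
= e && (!c || a) || (a && !a || e) && (!c || a) && !c   [absorption]
= e && (!c || a) || e && (!c || a) && !c   [complement / identity]
= e && (!c || a)   [absorption]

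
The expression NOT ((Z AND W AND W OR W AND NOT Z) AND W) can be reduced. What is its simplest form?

NOT W

NOT ((Z AND W AND W OR W AND NOT Z) AND W)
= NOT ((Z AND W OR W AND NOT Z) AND W)   (idempotence)
= NOT (W AND W)   (distribution)
= NOT W   (idempotence)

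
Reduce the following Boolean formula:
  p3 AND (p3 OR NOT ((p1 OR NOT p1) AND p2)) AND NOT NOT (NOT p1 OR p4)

p3 AND (p3 OR NOT ((p1 OR NOT p1) AND p2)) AND NOT NOT (NOT p1 OR p4)
= p3 AND (p3 OR NOT ((p1 OR NOT p1) AND p2)) AND (NOT p1 OR p4)
= p3 AND (p3 OR NOT p2) AND (NOT p1 OR p4)
= p3 AND (NOT p1 OR p4)

p3 AND (NOT p1 OR p4)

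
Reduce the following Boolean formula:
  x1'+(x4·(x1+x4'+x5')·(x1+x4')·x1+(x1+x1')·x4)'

x1'+(x4·(x1+x4'+x5')·(x1+x4')·x1+(x1+x1')·x4)'
= x1'+(x4·(x1+x4'+x5')·(x1+x4')·x1+x4)'   — complement / identity
= x1'+(x4·(x1+x4')·x1+x4)'   — absorption
= x1'+(x4·x1+x4)'   — absorption
= x1'+x4'   — absorption

x1'+x4'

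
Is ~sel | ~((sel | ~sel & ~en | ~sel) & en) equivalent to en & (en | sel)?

E1: ~sel | ~((sel | ~sel & ~en | ~sel) & en)
    = ~sel | ~((sel | ~sel) & en)   [absorption]
    = ~sel | ~en   [complement / identity]
E2: en & (en | sel)
    = en   [absorption]
These differ: at en=0, sel=0, E1 = 1 but E2 = 0.

No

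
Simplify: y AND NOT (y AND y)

FALSE

y AND NOT (y AND y)
= y AND NOT y   — idempotence
= FALSE   — complement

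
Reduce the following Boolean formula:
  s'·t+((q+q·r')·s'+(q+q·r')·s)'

s'·t+q'

s'·t+((q+q·r')·s'+(q+q·r')·s)'
= s'·t+(q+q·r')'
= s'·t+q'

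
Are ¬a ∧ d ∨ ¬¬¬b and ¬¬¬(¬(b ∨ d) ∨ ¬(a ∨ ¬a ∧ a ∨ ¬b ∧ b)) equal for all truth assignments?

No

E1: ¬a ∧ d ∨ ¬¬¬b
    = ¬a ∧ d ∨ ¬b   (double negation)
E2: ¬¬¬(¬(b ∨ d) ∨ ¬(a ∨ ¬a ∧ a ∨ ¬b ∧ b))
    = ¬¬¬(¬(b ∨ d) ∨ ¬(a ∨ ¬b ∧ b))   (complement / identity)
    = ¬¬((b ∨ d) ∧ (a ∨ ¬b ∧ b))   (De Morgan)
    = ¬¬((b ∨ d) ∧ a)   (complement / identity)
    = (b ∨ d) ∧ a   (double negation)
These differ: at a=0, b=0, d=0, E1 = 1 but E2 = 0.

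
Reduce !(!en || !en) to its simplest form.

!(!en || !en)
= !!en   [idempotence]
= en   [double negation]

en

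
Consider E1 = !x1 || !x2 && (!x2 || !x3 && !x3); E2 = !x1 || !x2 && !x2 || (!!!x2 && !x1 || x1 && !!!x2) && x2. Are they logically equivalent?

E1: !x1 || !x2 && (!x2 || !x3 && !x3)
    = !x1 || !x2 && (!x2 || !x3)   — idempotence
    = !x1 || !x2   — absorption
E2: !x1 || !x2 && !x2 || (!!!x2 && !x1 || x1 && !!!x2) && x2
    = !x1 || !x2 && !x2 || !!!x2 && x2   — distribution
    = !x1 || !x2 && !x2 || !x2 && x2   — double negation
    = !x1 || !x2   — distribution
Both reduce to !x1 || !x2, so they are equivalent.

Yes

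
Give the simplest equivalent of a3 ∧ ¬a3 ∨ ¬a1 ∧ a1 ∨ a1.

a1

a3 ∧ ¬a3 ∨ ¬a1 ∧ a1 ∨ a1
= a3 ∧ ¬a3 ∨ a1   [complement / identity]
= a1   [complement / identity]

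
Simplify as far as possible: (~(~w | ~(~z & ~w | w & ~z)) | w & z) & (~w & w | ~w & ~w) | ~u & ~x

~u & ~x

(~(~w | ~(~z & ~w | w & ~z)) | w & z) & (~w & w | ~w & ~w) | ~u & ~x
= (~(~w | ~(~z & ~w | w & ~z)) | w & z) & ~w | ~u & ~x   — distribution
= (w & (~z & ~w | w & ~z) | w & z) & ~w | ~u & ~x   — De Morgan
= (w & ~z | w & z) & ~w | ~u & ~x   — distribution
= w & ~w | ~u & ~x   — distribution
= ~u & ~x   — complement / identity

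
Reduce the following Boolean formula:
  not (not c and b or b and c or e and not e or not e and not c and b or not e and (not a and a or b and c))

not b

not (not c and b or b and c or e and not e or not e and not c and b or not e and (not a and a or b and c))
= not (not c and b or b and c or e and not e or not e and not c and b or not e and b and c)
= not (not c and b or b and c or not e and not c and b or not e and b and c)
= not (not c and b or b and c or (not c and b or b and c) and not e)
= not (not c and b or b and c)
= not b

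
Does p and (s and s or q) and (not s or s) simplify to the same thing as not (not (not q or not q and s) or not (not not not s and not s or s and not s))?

E1: p and (s and s or q) and (not s or s)
    = p and (s and s or q)
    = p and (s or q)
E2: not (not (not q or not q and s) or not (not not not s and not s or s and not s))
    = not (not not q or not (not not not s and not s or s and not s))
    = not (not not q or not (not s and not s or s and not s))
    = not q and (not s and not s or s and not s)
    = not q and not s
These differ: at p=1, q=0, s=1, E1 = 1 but E2 = 0.

No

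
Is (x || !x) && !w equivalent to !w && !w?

E1: (x || !x) && !w
    = !w
E2: !w && !w
    = !w
Both reduce to !w, so they are equivalent.

Yes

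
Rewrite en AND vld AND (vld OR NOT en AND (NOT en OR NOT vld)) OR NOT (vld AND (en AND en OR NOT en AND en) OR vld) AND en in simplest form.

en AND vld AND (vld OR NOT en AND (NOT en OR NOT vld)) OR NOT (vld AND (en AND en OR NOT en AND en) OR vld) AND en
= en AND vld AND (vld OR NOT en) OR NOT (vld AND (en AND en OR NOT en AND en) OR vld) AND en
= en AND vld OR NOT (vld AND (en AND en OR NOT en AND en) OR vld) AND en
= en AND vld OR NOT (vld AND en OR vld) AND en
= en AND vld OR NOT vld AND en
= en

en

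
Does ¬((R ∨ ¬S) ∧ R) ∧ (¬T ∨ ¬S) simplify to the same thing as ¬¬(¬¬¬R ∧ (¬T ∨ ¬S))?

Yes

E1: ¬((R ∨ ¬S) ∧ R) ∧ (¬T ∨ ¬S)
    = ¬R ∧ (¬T ∨ ¬S)   (absorption)
E2: ¬¬(¬¬¬R ∧ (¬T ∨ ¬S))
    = ¬¬(¬R ∧ (¬T ∨ ¬S))   (double negation)
    = ¬R ∧ (¬T ∨ ¬S)   (double negation)
Both reduce to ¬R ∧ (¬T ∨ ¬S), so they are equivalent.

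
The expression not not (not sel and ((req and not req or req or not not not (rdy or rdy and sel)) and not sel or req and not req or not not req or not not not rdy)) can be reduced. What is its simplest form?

not sel and (req or not rdy)

not not (not sel and ((req and not req or req or not not not (rdy or rdy and sel)) and not sel or req and not req or not not req or not not not rdy))
= not not (not sel and ((req and not req or req or not not not rdy) and not sel or req and not req or not not req or not not not rdy))   [absorption]
= not not (not sel and ((req and not req or req or not not not rdy) and not sel or req and not req or req or not not not rdy))   [double negation]
= not not (not sel and (req and not req or req or not not not rdy))   [absorption]
= not not (not sel and (req and not req or req or not rdy))   [double negation]
= not sel and (req and not req or req or not rdy)   [double negation]
= not sel and (req or not rdy)   [complement / identity]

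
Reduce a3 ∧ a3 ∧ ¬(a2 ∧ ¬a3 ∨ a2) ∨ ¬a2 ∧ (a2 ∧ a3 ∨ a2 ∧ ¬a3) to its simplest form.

a3 ∧ ¬a2

a3 ∧ a3 ∧ ¬(a2 ∧ ¬a3 ∨ a2) ∨ ¬a2 ∧ (a2 ∧ a3 ∨ a2 ∧ ¬a3)
= a3 ∧ a3 ∧ ¬(a2 ∧ ¬a3 ∨ a2) ∨ ¬a2 ∧ a2   — distribution
= a3 ∧ a3 ∧ ¬a2 ∨ ¬a2 ∧ a2   — absorption
= a3 ∧ ¬a2 ∨ ¬a2 ∧ a2   — idempotence
= a3 ∧ ¬a2   — complement / identity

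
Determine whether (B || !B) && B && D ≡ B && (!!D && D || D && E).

Yes

E1: (B || !B) && B && D
    = B && D   (complement / identity)
E2: B && (!!D && D || D && E)
    = B && (!!D || E) && D   (distribution)
    = B && (D || E) && D   (double negation)
    = B && D   (absorption)
Both reduce to B && D, so they are equivalent.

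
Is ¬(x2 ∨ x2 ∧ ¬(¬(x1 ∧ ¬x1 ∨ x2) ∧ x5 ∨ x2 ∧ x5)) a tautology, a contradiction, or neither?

¬(x2 ∨ x2 ∧ ¬(¬(x1 ∧ ¬x1 ∨ x2) ∧ x5 ∨ x2 ∧ x5))
= ¬(x2 ∨ x2 ∧ ¬(¬x2 ∧ x5 ∨ x2 ∧ x5))   [complement / identity]
= ¬(x2 ∨ x2 ∧ ¬x5)   [distribution]
= ¬x2   [absorption]
This depends on x2, so it is not a constant.

neither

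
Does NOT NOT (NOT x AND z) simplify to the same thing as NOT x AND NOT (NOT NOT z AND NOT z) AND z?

Yes

E1: NOT NOT (NOT x AND z)
    = NOT x AND z   — double negation
E2: NOT x AND NOT (NOT NOT z AND NOT z) AND z
    = NOT x AND (NOT z OR z) AND z   — De Morgan
    = NOT x AND z   — complement / identity
Both reduce to NOT x AND z, so they are equivalent.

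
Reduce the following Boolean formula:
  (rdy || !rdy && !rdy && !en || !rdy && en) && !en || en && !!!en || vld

(rdy || !rdy && !rdy && !en || !rdy && en) && !en || en && !!!en || vld
= (rdy || !rdy && !en || !rdy && en) && !en || en && !!!en || vld   (idempotence)
= (rdy || !rdy && !en || !rdy && en) && !en || en && !en || vld   (double negation)
= (rdy || !rdy) && !en || en && !en || vld   (distribution)
= !en || en && !en || vld   (complement / identity)
= !en || vld   (complement / identity)

!en || vld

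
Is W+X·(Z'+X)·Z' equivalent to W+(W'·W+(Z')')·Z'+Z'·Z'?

No

E1: W+X·(Z'+X)·Z'
    = W+X·Z'   [absorption]
E2: W+(W'·W+(Z')')·Z'+Z'·Z'
    = W+(Z')'·Z'+Z'·Z'   [complement / identity]
    = W+Z·Z'+Z'·Z'   [double negation]
    = W+Z'   [distribution]
These differ: at W=0, X=0, Z=0, E1 = 0 but E2 = 1.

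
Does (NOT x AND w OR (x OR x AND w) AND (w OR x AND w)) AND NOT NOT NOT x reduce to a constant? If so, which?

(NOT x AND w OR (x OR x AND w) AND (w OR x AND w)) AND NOT NOT NOT x
= (NOT x AND w OR x AND w OR x AND w) AND NOT NOT NOT x   — distribution
= (NOT x AND w OR x AND w OR x AND w) AND NOT x   — double negation
= (NOT x AND w OR x AND w) AND NOT x   — idempotence
= w AND NOT x   — distribution
This depends on w, x, so it is not a constant.

no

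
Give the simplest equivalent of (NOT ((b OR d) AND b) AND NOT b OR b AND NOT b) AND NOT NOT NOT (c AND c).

NOT b AND NOT c

(NOT ((b OR d) AND b) AND NOT b OR b AND NOT b) AND NOT NOT NOT (c AND c)
= (NOT ((b OR d) AND b) AND NOT b OR b AND NOT b) AND NOT NOT NOT c   [idempotence]
= (NOT b AND NOT b OR b AND NOT b) AND NOT NOT NOT c   [absorption]
= (NOT b AND NOT b OR b AND NOT b) AND NOT c   [double negation]
= NOT b AND NOT c   [distribution]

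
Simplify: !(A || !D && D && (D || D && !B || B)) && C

!(A || !D && D && (D || D && !B || B)) && C
= !(A || !D && D && (D || B)) && C   [absorption]
= !(A || !D && D) && C   [absorption]
= !A && C   [complement / identity]

!A && C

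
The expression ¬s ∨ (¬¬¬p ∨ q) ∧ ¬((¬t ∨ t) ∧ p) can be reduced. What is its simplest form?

¬s ∨ ¬p

¬s ∨ (¬¬¬p ∨ q) ∧ ¬((¬t ∨ t) ∧ p)
= ¬s ∨ (¬p ∨ q) ∧ ¬((¬t ∨ t) ∧ p)   (double negation)
= ¬s ∨ (¬p ∨ q) ∧ ¬p   (complement / identity)
= ¬s ∨ ¬p   (absorption)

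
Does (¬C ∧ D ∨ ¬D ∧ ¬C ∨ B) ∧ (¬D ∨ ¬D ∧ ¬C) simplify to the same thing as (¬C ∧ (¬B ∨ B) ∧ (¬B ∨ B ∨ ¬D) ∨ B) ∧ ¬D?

E1: (¬C ∧ D ∨ ¬D ∧ ¬C ∨ B) ∧ (¬D ∨ ¬D ∧ ¬C)
    = (¬C ∧ D ∨ ¬D ∧ ¬C ∨ B) ∧ ¬D
    = (¬C ∨ B) ∧ ¬D
E2: (¬C ∧ (¬B ∨ B) ∧ (¬B ∨ B ∨ ¬D) ∨ B) ∧ ¬D
    = (¬C ∧ (¬B ∨ B) ∨ B) ∧ ¬D
    = (¬C ∨ B) ∧ ¬D
Both reduce to (¬C ∨ B) ∧ ¬D, so they are equivalent.

Yes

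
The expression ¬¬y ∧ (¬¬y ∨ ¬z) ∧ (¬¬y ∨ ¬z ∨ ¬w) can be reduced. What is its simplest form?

¬¬y ∧ (¬¬y ∨ ¬z) ∧ (¬¬y ∨ ¬z ∨ ¬w)
= ¬¬y ∧ (¬¬y ∨ ¬z)
= ¬¬y
= y

y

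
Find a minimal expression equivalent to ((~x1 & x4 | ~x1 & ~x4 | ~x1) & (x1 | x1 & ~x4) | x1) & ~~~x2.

((~x1 & x4 | ~x1 & ~x4 | ~x1) & (x1 | x1 & ~x4) | x1) & ~~~x2
= ((~x1 & x4 | ~x1 & ~x4 | ~x1) & (x1 | x1 & ~x4) | x1) & ~x2   (double negation)
= ((~x1 & x4 | ~x1) & (x1 | x1 & ~x4) | x1) & ~x2   (absorption)
= ((~x1 & x4 | ~x1) & x1 | x1) & ~x2   (absorption)
= (~x1 & x1 | x1) & ~x2   (absorption)
= x1 & ~x2   (complement / identity)

x1 & ~x2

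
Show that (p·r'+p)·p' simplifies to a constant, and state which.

0

(p·r'+p)·p'
= p·p'   [absorption]
= 0   [complement]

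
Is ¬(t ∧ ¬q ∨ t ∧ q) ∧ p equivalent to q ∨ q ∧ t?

E1: ¬(t ∧ ¬q ∨ t ∧ q) ∧ p
    = ¬t ∧ p   [distribution]
E2: q ∨ q ∧ t
    = q   [absorption]
These differ: at p=0, q=1, t=0, E1 = 0 but E2 = 1.

No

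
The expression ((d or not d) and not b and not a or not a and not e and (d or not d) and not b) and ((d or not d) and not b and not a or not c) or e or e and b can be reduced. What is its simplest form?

((d or not d) and not b and not a or not a and not e and (d or not d) and not b) and ((d or not d) and not b and not a or not c) or e or e and b
= (d or not d) and not b and (not a or not a and not e) and ((d or not d) and not b and not a or not c) or e or e and b   [distribution]
= (d or not d) and not b and not a and ((d or not d) and not b and not a or not c) or e or e and b   [absorption]
= (d or not d) and not b and not a or e or e and b   [absorption]
= (d or not d) and not b and not a or e   [absorption]
= not b and not a or e   [complement / identity]

not b and not a or e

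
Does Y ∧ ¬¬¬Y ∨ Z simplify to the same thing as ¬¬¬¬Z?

E1: Y ∧ ¬¬¬Y ∨ Z
    = Y ∧ ¬Y ∨ Z   [double negation]
    = Z   [complement / identity]
E2: ¬¬¬¬Z
    = ¬¬Z   [double negation]
    = Z   [double negation]
Both reduce to Z, so they are equivalent.

Yes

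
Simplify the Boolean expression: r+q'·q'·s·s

r+q'·s

r+q'·q'·s·s
= r+q'·q'·s
= r+q'·s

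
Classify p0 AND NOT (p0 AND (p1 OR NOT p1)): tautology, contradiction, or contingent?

contradiction

p0 AND NOT (p0 AND (p1 OR NOT p1))
= p0 AND NOT p0
= FALSE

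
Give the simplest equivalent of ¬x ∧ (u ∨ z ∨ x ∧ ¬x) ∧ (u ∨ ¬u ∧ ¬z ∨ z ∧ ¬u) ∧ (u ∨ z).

¬x ∧ (u ∨ z ∨ x ∧ ¬x) ∧ (u ∨ ¬u ∧ ¬z ∨ z ∧ ¬u) ∧ (u ∨ z)
= ¬x ∧ (u ∨ z) ∧ (u ∨ ¬u ∧ ¬z ∨ z ∧ ¬u) ∧ (u ∨ z)
= ¬x ∧ (u ∨ z) ∧ (u ∨ ¬u) ∧ (u ∨ z)
= ¬x ∧ (u ∨ z) ∧ (u ∨ z)
= ¬x ∧ (u ∨ z)

¬x ∧ (u ∨ z)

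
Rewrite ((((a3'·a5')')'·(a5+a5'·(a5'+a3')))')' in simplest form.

((((a3'·a5')')'·(a5+a5'·(a5'+a3')))')'
= ((((a3'·a5')')'·(a5+a5'))')'
= ((((a3'·a5')')')')'
= ((a3'·a5')')'
= a3'·a5'

a3'·a5'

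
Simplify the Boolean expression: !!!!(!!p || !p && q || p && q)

!!!!(!!p || !p && q || p && q)
= !!!!(!!p || q)   (distribution)
= !!!!(p || q)   (double negation)
= !!(p || q)   (double negation)
= p || q   (double negation)

p || q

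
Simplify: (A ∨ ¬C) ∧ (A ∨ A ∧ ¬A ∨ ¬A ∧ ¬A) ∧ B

(A ∨ ¬C) ∧ B

(A ∨ ¬C) ∧ (A ∨ A ∧ ¬A ∨ ¬A ∧ ¬A) ∧ B
= (A ∨ ¬C) ∧ (A ∨ ¬A) ∧ B   (distribution)
= (A ∨ ¬C) ∧ B   (complement / identity)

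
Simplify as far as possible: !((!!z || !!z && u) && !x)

!z || x

!((!!z || !!z && u) && !x)
= !(!!z && !x)
= !z || x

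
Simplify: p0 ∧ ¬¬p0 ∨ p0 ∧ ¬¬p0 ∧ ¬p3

p0 ∧ ¬¬p0 ∨ p0 ∧ ¬¬p0 ∧ ¬p3
= p0 ∧ ¬¬p0   — absorption
= p0 ∧ p0   — double negation
= p0   — idempotence

p0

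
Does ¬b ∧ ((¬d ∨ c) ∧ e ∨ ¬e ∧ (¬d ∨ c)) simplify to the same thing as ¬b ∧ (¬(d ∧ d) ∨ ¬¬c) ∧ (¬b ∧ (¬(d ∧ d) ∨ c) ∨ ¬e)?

E1: ¬b ∧ ((¬d ∨ c) ∧ e ∨ ¬e ∧ (¬d ∨ c))
    = ¬b ∧ (¬d ∨ c)
E2: ¬b ∧ (¬(d ∧ d) ∨ ¬¬c) ∧ (¬b ∧ (¬(d ∧ d) ∨ c) ∨ ¬e)
    = ¬b ∧ (¬(d ∧ d) ∨ c) ∧ (¬b ∧ (¬(d ∧ d) ∨ c) ∨ ¬e)
    = ¬b ∧ (¬(d ∧ d) ∨ c)
    = ¬b ∧ (¬d ∨ c)
Both reduce to ¬b ∧ (¬d ∨ c), so they are equivalent.

Yes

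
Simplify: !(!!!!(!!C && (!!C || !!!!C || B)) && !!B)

!C || !B

!(!!!!(!!C && (!!C || !!!!C || B)) && !!B)
= !(!!!!(!!C && (!!C || !!C || B)) && !!B)
= !!!(!!C && (!!C || !!C || B)) || !B
= !!!(!!C && (!!C || B)) || !B
= !(!!C && (!!C || B)) || !B
= !!!C || !B
= !C || !B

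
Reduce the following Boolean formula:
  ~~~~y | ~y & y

y

~~~~y | ~y & y
= ~~y | ~y & y
= y | ~y & y
= y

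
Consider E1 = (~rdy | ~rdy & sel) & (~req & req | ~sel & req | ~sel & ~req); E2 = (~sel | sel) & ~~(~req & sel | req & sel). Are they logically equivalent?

E1: (~rdy | ~rdy & sel) & (~req & req | ~sel & req | ~sel & ~req)
    = (~rdy | ~rdy & sel) & (~req & req | ~sel)   [distribution]
    = (~rdy | ~rdy & sel) & ~sel   [complement / identity]
    = ~rdy & ~sel   [absorption]
E2: (~sel | sel) & ~~(~req & sel | req & sel)
    = (~sel | sel) & (~req & sel | req & sel)   [double negation]
    = ~req & sel | req & sel   [complement / identity]
    = sel   [distribution]
These differ: at rdy=0, req=0, sel=1, E1 = 0 but E2 = 1.

No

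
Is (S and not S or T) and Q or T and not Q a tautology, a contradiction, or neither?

neither

(S and not S or T) and Q or T and not Q
= T and Q or T and not Q   [complement / identity]
= T and (Q or not Q)   [distribution]
= T   [complement / identity]
This depends on T, so it is not a constant.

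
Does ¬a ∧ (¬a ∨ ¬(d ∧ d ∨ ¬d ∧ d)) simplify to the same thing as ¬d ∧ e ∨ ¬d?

No

E1: ¬a ∧ (¬a ∨ ¬(d ∧ d ∨ ¬d ∧ d))
    = ¬a ∧ (¬a ∨ ¬d)   [distribution]
    = ¬a   [absorption]
E2: ¬d ∧ e ∨ ¬d
    = ¬d   [absorption]
These differ: at a=1, d=0, e=0, E1 = 0 but E2 = 1.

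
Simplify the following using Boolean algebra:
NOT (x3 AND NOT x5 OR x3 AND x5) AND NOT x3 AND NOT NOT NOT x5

NOT (x3 AND NOT x5 OR x3 AND x5) AND NOT x3 AND NOT NOT NOT x5
= NOT x3 AND NOT x3 AND NOT NOT NOT x5   — distribution
= NOT x3 AND NOT x3 AND NOT x5   — double negation
= NOT x3 AND NOT x5   — idempotence

NOT x3 AND NOT x5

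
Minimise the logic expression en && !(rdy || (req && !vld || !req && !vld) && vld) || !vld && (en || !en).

en && !rdy || !vld

en && !(rdy || (req && !vld || !req && !vld) && vld) || !vld && (en || !en)
= en && !(rdy || !vld && vld) || !vld && (en || !en)   — distribution
= en && !rdy || !vld && (en || !en)   — complement / identity
= en && !rdy || !vld   — complement / identity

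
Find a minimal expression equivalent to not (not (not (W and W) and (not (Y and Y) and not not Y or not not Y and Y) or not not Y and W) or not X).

Y and X

not (not (not (W and W) and (not (Y and Y) and not not Y or not not Y and Y) or not not Y and W) or not X)
= not (not (not (W and W) and (not Y and not not Y or not not Y and Y) or not not Y and W) or not X)   — idempotence
= not (not (not W and (not Y and not not Y or not not Y and Y) or not not Y and W) or not X)   — idempotence
= (not W and (not Y and not not Y or not not Y and Y) or not not Y and W) and X   — De Morgan
= (not W and not not Y or not not Y and W) and X   — distribution
= not not Y and X   — distribution
= Y and X   — double negation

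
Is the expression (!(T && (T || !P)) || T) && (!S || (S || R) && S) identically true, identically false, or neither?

identically true

(!(T && (T || !P)) || T) && (!S || (S || R) && S)
= (!T || T) && (!S || (S || R) && S)   — absorption
= !S || (S || R) && S   — complement / identity
= !S || S   — absorption
= true   — complement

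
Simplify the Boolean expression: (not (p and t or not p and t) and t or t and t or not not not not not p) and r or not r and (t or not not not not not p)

(not (p and t or not p and t) and t or t and t or not not not not not p) and r or not r and (t or not not not not not p)
= (not t and t or t and t or not not not not not p) and r or not r and (t or not not not not not p)   — distribution
= (t or not not not not not p) and r or not r and (t or not not not not not p)   — distribution
= t or not not not not not p   — distribution
= t or not not not p   — double negation
= t or not p   — double negation

t or not p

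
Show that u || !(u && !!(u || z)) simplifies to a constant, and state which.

u || !(u && !!(u || z))
= u || !(u && (u || z))   — double negation
= u || !u   — absorption
= true   — complement

true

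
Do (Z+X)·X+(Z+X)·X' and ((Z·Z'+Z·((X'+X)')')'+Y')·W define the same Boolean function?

E1: (Z+X)·X+(Z+X)·X'
    = Z+X
E2: ((Z·Z'+Z·((X'+X)')')'+Y')·W
    = ((Z·Z'+Z·(X'+X))'+Y')·W
    = ((Z·Z'+Z)'+Y')·W
    = (Z'+Y')·W
These differ: at W=0, X=0, Y=1, Z=1, E1 = 1 but E2 = 0.

No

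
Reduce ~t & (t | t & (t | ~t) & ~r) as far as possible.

0

~t & (t | t & (t | ~t) & ~r)
= ~t & (t | t & ~r)   [complement / identity]
= ~t & t   [absorption]
= 0   [complement]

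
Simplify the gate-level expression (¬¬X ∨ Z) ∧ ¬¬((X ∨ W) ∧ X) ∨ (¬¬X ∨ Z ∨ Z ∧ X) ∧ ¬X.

(¬¬X ∨ Z) ∧ ¬¬((X ∨ W) ∧ X) ∨ (¬¬X ∨ Z ∨ Z ∧ X) ∧ ¬X
= (¬¬X ∨ Z) ∧ ¬¬X ∨ (¬¬X ∨ Z ∨ Z ∧ X) ∧ ¬X   — absorption
= (¬¬X ∨ Z) ∧ ¬¬X ∨ (¬¬X ∨ Z) ∧ ¬X   — absorption
= (¬¬X ∨ Z) ∧ X ∨ (¬¬X ∨ Z) ∧ ¬X   — double negation
= ¬¬X ∨ Z   — distribution
= X ∨ Z   — double negation

X ∨ Z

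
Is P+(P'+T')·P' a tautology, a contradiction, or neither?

tautology

P+(P'+T')·P'
= P+P'   (absorption)
= 1   (complement)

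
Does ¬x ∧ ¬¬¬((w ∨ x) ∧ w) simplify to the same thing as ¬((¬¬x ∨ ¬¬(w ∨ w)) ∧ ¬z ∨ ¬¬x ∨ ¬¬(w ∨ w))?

Yes

E1: ¬x ∧ ¬¬¬((w ∨ x) ∧ w)
    = ¬x ∧ ¬¬¬w   — absorption
    = ¬x ∧ ¬w   — double negation
E2: ¬((¬¬x ∨ ¬¬(w ∨ w)) ∧ ¬z ∨ ¬¬x ∨ ¬¬(w ∨ w))
    = ¬(¬¬x ∨ ¬¬(w ∨ w))   — absorption
    = ¬(¬¬x ∨ ¬¬w)   — idempotence
    = ¬x ∧ ¬w   — De Morgan
Both reduce to ¬x ∧ ¬w, so they are equivalent.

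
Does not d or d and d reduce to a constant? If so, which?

not d or d and d
= not d or d   [idempotence]
= True   [complement]

yes, True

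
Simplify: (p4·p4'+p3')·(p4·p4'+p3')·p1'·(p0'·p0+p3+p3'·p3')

(p4·p4'+p3')·(p4·p4'+p3')·p1'·(p0'·p0+p3+p3'·p3')
= (p4·p4'+p3')·p1'·(p0'·p0+p3+p3'·p3')   [idempotence]
= (p4·p4'+p3')·p1'·(p3+p3'·p3')   [complement / identity]
= (p4·p4'+p3')·p1'·(p3+p3')   [idempotence]
= (p4·p4'+p3')·p1'   [complement / identity]
= p3'·p1'   [complement / identity]

p3'·p1'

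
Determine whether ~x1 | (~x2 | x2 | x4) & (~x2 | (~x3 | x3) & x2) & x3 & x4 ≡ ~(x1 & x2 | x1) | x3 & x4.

E1: ~x1 | (~x2 | x2 | x4) & (~x2 | (~x3 | x3) & x2) & x3 & x4
    = ~x1 | (~x2 | x2 | x4) & (~x2 | x2) & x3 & x4   — complement / identity
    = ~x1 | (~x2 | x2) & x3 & x4   — absorption
    = ~x1 | x3 & x4   — complement / identity
E2: ~(x1 & x2 | x1) | x3 & x4
    = ~x1 | x3 & x4   — absorption
Both reduce to ~x1 | x3 & x4, so they are equivalent.

Yes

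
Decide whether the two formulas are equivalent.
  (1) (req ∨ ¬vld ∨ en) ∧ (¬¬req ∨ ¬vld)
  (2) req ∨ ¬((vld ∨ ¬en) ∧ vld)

Yes

E1: (req ∨ ¬vld ∨ en) ∧ (¬¬req ∨ ¬vld)
    = (req ∨ ¬vld ∨ en) ∧ (req ∨ ¬vld)   (double negation)
    = req ∨ ¬vld   (absorption)
E2: req ∨ ¬((vld ∨ ¬en) ∧ vld)
    = req ∨ ¬vld   (absorption)
Both reduce to req ∨ ¬vld, so they are equivalent.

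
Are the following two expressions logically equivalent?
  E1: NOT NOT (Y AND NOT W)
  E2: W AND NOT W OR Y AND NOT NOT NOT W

Yes

E1: NOT NOT (Y AND NOT W)
    = Y AND NOT W   — double negation
E2: W AND NOT W OR Y AND NOT NOT NOT W
    = Y AND NOT NOT NOT W   — complement / identity
    = Y AND NOT W   — double negation
Both reduce to Y AND NOT W, so they are equivalent.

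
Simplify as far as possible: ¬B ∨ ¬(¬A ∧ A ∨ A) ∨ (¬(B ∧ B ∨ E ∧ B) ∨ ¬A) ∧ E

¬B ∨ ¬A

¬B ∨ ¬(¬A ∧ A ∨ A) ∨ (¬(B ∧ B ∨ E ∧ B) ∨ ¬A) ∧ E
= ¬B ∨ ¬A ∨ (¬(B ∧ B ∨ E ∧ B) ∨ ¬A) ∧ E   (complement / identity)
= ¬B ∨ ¬A ∨ (¬(B ∧ (B ∨ E)) ∨ ¬A) ∧ E   (distribution)
= ¬B ∨ ¬A ∨ (¬B ∨ ¬A) ∧ E   (absorption)
= ¬B ∨ ¬A   (absorption)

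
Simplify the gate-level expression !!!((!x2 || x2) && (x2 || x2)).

!x2

!!!((!x2 || x2) && (x2 || x2))
= !!!(x2 || x2)   [complement / identity]
= !(x2 || x2)   [double negation]
= !x2   [idempotence]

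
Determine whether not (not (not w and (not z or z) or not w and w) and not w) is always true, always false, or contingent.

always true

not (not (not w and (not z or z) or not w and w) and not w)
= not (not (not w or not w and w) and not w)   [complement / identity]
= not (not not w and not w)   [complement / identity]
= not w or w   [De Morgan]
= True   [complement]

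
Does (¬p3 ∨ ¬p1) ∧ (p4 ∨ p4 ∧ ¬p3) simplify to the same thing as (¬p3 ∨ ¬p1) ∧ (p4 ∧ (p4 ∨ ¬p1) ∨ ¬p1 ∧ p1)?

E1: (¬p3 ∨ ¬p1) ∧ (p4 ∨ p4 ∧ ¬p3)
    = (¬p3 ∨ ¬p1) ∧ p4
E2: (¬p3 ∨ ¬p1) ∧ (p4 ∧ (p4 ∨ ¬p1) ∨ ¬p1 ∧ p1)
    = (¬p3 ∨ ¬p1) ∧ (p4 ∨ ¬p1 ∧ p1)
    = (¬p3 ∨ ¬p1) ∧ p4
Both reduce to (¬p3 ∨ ¬p1) ∧ p4, so they are equivalent.

Yes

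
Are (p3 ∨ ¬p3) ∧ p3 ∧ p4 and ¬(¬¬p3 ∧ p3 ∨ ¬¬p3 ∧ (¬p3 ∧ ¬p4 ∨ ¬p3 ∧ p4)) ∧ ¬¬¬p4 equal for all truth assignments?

No

E1: (p3 ∨ ¬p3) ∧ p3 ∧ p4
    = p3 ∧ p4   — complement / identity
E2: ¬(¬¬p3 ∧ p3 ∨ ¬¬p3 ∧ (¬p3 ∧ ¬p4 ∨ ¬p3 ∧ p4)) ∧ ¬¬¬p4
    = ¬(¬¬p3 ∧ p3 ∨ ¬¬p3 ∧ ¬p3) ∧ ¬¬¬p4   — distribution
    = ¬¬¬p3 ∧ ¬¬¬p4   — distribution
    = ¬¬¬p3 ∧ ¬p4   — double negation
    = ¬p3 ∧ ¬p4   — double negation
These differ: at p3=0, p4=0, E1 = 0 but E2 = 1.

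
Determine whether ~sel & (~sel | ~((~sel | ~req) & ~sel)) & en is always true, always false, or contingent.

contingent

~sel & (~sel | ~((~sel | ~req) & ~sel)) & en
= ~sel & (~sel | ~~sel) & en
= ~sel & (~sel | sel) & en
= ~sel & en
This depends on en, sel, so it is not a constant.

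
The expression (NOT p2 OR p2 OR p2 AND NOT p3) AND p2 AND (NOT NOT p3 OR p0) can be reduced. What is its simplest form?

(NOT p2 OR p2 OR p2 AND NOT p3) AND p2 AND (NOT NOT p3 OR p0)
= (NOT p2 OR p2) AND p2 AND (NOT NOT p3 OR p0)   (absorption)
= p2 AND (NOT NOT p3 OR p0)   (complement / identity)
= p2 AND (p3 OR p0)   (double negation)

p2 AND (p3 OR p0)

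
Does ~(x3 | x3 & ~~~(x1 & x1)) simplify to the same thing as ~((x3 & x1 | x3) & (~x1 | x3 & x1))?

Yes

E1: ~(x3 | x3 & ~~~(x1 & x1))
    = ~(x3 | x3 & ~~~x1)
    = ~(x3 | x3 & ~x1)
    = ~x3
E2: ~((x3 & x1 | x3) & (~x1 | x3 & x1))
    = ~(x3 & ~x1 | x3 & x1)
    = ~x3
Both reduce to ~x3, so they are equivalent.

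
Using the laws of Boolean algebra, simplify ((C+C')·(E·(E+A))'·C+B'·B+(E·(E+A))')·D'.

E'·D'

((C+C')·(E·(E+A))'·C+B'·B+(E·(E+A))')·D'
= ((C+C')·(E·(E+A))'·C+(E·(E+A))')·D'   [complement / identity]
= ((E·(E+A))'·C+(E·(E+A))')·D'   [complement / identity]
= (E·(E+A))'·D'   [absorption]
= E'·D'   [absorption]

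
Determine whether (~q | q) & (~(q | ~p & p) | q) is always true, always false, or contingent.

always true

(~q | q) & (~(q | ~p & p) | q)
= (~q | q) & (~q | q)   — complement / identity
= ~q | q   — idempotence
= 1   — complement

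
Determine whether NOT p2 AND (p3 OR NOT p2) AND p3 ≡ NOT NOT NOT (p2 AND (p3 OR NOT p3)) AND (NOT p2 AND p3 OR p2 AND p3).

Yes

E1: NOT p2 AND (p3 OR NOT p2) AND p3
    = NOT p2 AND p3   — absorption
E2: NOT NOT NOT (p2 AND (p3 OR NOT p3)) AND (NOT p2 AND p3 OR p2 AND p3)
    = NOT NOT NOT p2 AND (NOT p2 AND p3 OR p2 AND p3)   — complement / identity
    = NOT NOT NOT p2 AND p3   — distribution
    = NOT p2 AND p3   — double negation
Both reduce to NOT p2 AND p3, so they are equivalent.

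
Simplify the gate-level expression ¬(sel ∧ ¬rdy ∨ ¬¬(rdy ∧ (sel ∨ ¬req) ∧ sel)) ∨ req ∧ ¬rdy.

¬sel ∨ req ∧ ¬rdy

¬(sel ∧ ¬rdy ∨ ¬¬(rdy ∧ (sel ∨ ¬req) ∧ sel)) ∨ req ∧ ¬rdy
= ¬(sel ∧ ¬rdy ∨ rdy ∧ (sel ∨ ¬req) ∧ sel) ∨ req ∧ ¬rdy   — double negation
= ¬(sel ∧ ¬rdy ∨ rdy ∧ sel) ∨ req ∧ ¬rdy   — absorption
= ¬sel ∨ req ∧ ¬rdy   — distribution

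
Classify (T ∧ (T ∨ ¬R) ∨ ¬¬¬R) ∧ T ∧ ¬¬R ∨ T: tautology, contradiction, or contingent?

contingent

(T ∧ (T ∨ ¬R) ∨ ¬¬¬R) ∧ T ∧ ¬¬R ∨ T
= (T ∧ (T ∨ ¬R) ∨ ¬¬¬R) ∧ T ∧ R ∨ T   — double negation
= (T ∨ ¬¬¬R) ∧ T ∧ R ∨ T   — absorption
= (T ∨ ¬R) ∧ T ∧ R ∨ T   — double negation
= T ∧ R ∨ T   — absorption
= T   — absorption
This depends on T, so it is not a constant.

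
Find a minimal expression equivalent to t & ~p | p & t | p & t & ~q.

t & ~p | p & t | p & t & ~q
= t & ~p | p & t   — absorption
= t   — distribution

t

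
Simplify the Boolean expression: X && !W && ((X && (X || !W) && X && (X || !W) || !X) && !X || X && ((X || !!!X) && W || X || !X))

X && !W && ((X && (X || !W) && X && (X || !W) || !X) && !X || X && ((X || !!!X) && W || X || !X))
= X && !W && ((X && (X || !W) || !X) && !X || X && ((X || !!!X) && W || X || !X))   — idempotence
= X && !W && ((X && (X || !W) || !X) && !X || X && ((X || !X) && W || X || !X))   — double negation
= X && !W && ((X || !X) && !X || X && ((X || !X) && W || X || !X))   — absorption
= X && !W && ((X || !X) && !X || X && (X || !X))   — absorption
= X && !W && (X || !X)   — distribution
= X && !W   — complement / identity

X && !W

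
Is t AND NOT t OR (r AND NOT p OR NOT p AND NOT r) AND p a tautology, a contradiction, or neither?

t AND NOT t OR (r AND NOT p OR NOT p AND NOT r) AND p
= (r AND NOT p OR NOT p AND NOT r) AND p   [complement / identity]
= NOT p AND p   [distribution]
= FALSE   [complement]

contradiction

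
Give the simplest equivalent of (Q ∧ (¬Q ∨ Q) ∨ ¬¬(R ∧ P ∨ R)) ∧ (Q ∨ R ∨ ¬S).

(Q ∧ (¬Q ∨ Q) ∨ ¬¬(R ∧ P ∨ R)) ∧ (Q ∨ R ∨ ¬S)
= (Q ∨ ¬¬(R ∧ P ∨ R)) ∧ (Q ∨ R ∨ ¬S)
= (Q ∨ R ∧ P ∨ R) ∧ (Q ∨ R ∨ ¬S)
= (Q ∨ R) ∧ (Q ∨ R ∨ ¬S)
= Q ∨ R

Q ∨ R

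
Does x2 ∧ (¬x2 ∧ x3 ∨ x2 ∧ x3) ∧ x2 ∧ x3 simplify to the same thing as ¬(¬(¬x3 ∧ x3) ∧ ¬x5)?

No

E1: x2 ∧ (¬x2 ∧ x3 ∨ x2 ∧ x3) ∧ x2 ∧ x3
    = x2 ∧ x3 ∧ (¬x2 ∨ x2) ∧ x2 ∧ x3   — distribution
    = x2 ∧ x3 ∧ x2 ∧ x3   — complement / identity
    = x2 ∧ x3   — idempotence
E2: ¬(¬(¬x3 ∧ x3) ∧ ¬x5)
    = ¬x3 ∧ x3 ∨ x5   — De Morgan
    = x5   — complement / identity
These differ: at x2=0, x3=0, x5=1, E1 = 0 but E2 = 1.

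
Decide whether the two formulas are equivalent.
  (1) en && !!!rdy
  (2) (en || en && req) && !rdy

E1: en && !!!rdy
    = en && !rdy   [double negation]
E2: (en || en && req) && !rdy
    = en && !rdy   [absorption]
Both reduce to en && !rdy, so they are equivalent.

Yes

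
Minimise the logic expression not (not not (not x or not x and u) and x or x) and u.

not x and u

not (not not (not x or not x and u) and x or x) and u
= not ((not x or not x and u) and x or x) and u
= not (not x and x or x) and u
= not x and u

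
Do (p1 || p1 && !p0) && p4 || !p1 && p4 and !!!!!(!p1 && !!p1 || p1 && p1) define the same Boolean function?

E1: (p1 || p1 && !p0) && p4 || !p1 && p4
    = p1 && p4 || !p1 && p4   [absorption]
    = p4   [distribution]
E2: !!!!!(!p1 && !!p1 || p1 && p1)
    = !!!!!(!p1 && p1 || p1 && p1)   [double negation]
    = !!!!!p1   [distribution]
    = !!!p1   [double negation]
    = !p1   [double negation]
These differ: at p0=0, p1=0, p4=0, E1 = 0 but E2 = 1.

No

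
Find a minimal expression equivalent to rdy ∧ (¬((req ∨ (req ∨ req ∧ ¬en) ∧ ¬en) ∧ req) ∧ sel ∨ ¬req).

rdy ∧ (¬((req ∨ (req ∨ req ∧ ¬en) ∧ ¬en) ∧ req) ∧ sel ∨ ¬req)
= rdy ∧ (¬((req ∨ req ∧ ¬en) ∧ req) ∧ sel ∨ ¬req)   (absorption)
= rdy ∧ (¬(req ∧ req) ∧ sel ∨ ¬req)   (absorption)
= rdy ∧ (¬req ∧ sel ∨ ¬req)   (idempotence)
= rdy ∧ ¬req   (absorption)

rdy ∧ ¬req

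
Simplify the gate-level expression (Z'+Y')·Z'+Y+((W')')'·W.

(Z'+Y')·Z'+Y+((W')')'·W
= (Z'+Y')·Z'+Y+W'·W   [double negation]
= (Z'+Y')·Z'+Y   [complement / identity]
= Z'+Y   [absorption]

Z'+Y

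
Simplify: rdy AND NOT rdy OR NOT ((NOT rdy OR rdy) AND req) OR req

TRUE

rdy AND NOT rdy OR NOT ((NOT rdy OR rdy) AND req) OR req
= rdy AND NOT rdy OR NOT req OR req   (complement / identity)
= NOT req OR req   (complement / identity)
= TRUE   (complement)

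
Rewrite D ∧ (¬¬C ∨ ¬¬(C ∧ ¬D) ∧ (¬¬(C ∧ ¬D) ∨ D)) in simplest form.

D ∧ C

D ∧ (¬¬C ∨ ¬¬(C ∧ ¬D) ∧ (¬¬(C ∧ ¬D) ∨ D))
= D ∧ (C ∨ ¬¬(C ∧ ¬D) ∧ (¬¬(C ∧ ¬D) ∨ D))
= D ∧ (C ∨ ¬¬(C ∧ ¬D))
= D ∧ (C ∨ C ∧ ¬D)
= D ∧ C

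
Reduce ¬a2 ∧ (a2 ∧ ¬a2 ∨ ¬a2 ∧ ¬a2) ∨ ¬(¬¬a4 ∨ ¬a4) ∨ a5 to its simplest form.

¬a2 ∧ (a2 ∧ ¬a2 ∨ ¬a2 ∧ ¬a2) ∨ ¬(¬¬a4 ∨ ¬a4) ∨ a5
= ¬a2 ∧ (a2 ∧ ¬a2 ∨ ¬a2 ∧ ¬a2) ∨ ¬a4 ∧ a4 ∨ a5   — De Morgan
= ¬a2 ∧ ¬a2 ∨ ¬a4 ∧ a4 ∨ a5   — distribution
= ¬a2 ∧ ¬a2 ∨ a5   — complement / identity
= ¬a2 ∨ a5   — idempotence

¬a2 ∨ a5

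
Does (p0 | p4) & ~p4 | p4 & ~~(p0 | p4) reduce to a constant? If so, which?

no

(p0 | p4) & ~p4 | p4 & ~~(p0 | p4)
= (p0 | p4) & ~p4 | p4 & (p0 | p4)   — double negation
= p0 | p4   — distribution
This depends on p0, p4, so it is not a constant.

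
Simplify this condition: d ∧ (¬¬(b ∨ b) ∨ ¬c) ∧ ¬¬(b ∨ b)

d ∧ (¬¬(b ∨ b) ∨ ¬c) ∧ ¬¬(b ∨ b)
= d ∧ ¬¬(b ∨ b)   — absorption
= d ∧ ¬¬b   — idempotence
= d ∧ b   — double negation

d ∧ b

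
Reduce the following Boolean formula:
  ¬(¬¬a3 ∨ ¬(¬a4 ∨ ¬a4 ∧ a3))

¬(¬¬a3 ∨ ¬(¬a4 ∨ ¬a4 ∧ a3))
= ¬(¬¬a3 ∨ ¬¬a4)
= ¬a3 ∧ ¬a4

¬a3 ∧ ¬a4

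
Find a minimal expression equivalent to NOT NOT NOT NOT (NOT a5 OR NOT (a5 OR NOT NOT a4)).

NOT a5

NOT NOT NOT NOT (NOT a5 OR NOT (a5 OR NOT NOT a4))
= NOT NOT NOT NOT (NOT a5 OR NOT (a5 OR a4))   (double negation)
= NOT NOT (NOT a5 OR NOT (a5 OR a4))   (double negation)
= NOT (a5 AND (a5 OR a4))   (De Morgan)
= NOT a5   (absorption)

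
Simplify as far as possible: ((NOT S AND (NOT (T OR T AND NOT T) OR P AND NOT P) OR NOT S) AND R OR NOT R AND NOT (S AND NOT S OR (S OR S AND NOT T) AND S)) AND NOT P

NOT S AND NOT P

((NOT S AND (NOT (T OR T AND NOT T) OR P AND NOT P) OR NOT S) AND R OR NOT R AND NOT (S AND NOT S OR (S OR S AND NOT T) AND S)) AND NOT P
= ((NOT S AND (NOT (T OR T AND NOT T) OR P AND NOT P) OR NOT S) AND R OR NOT R AND NOT (S AND NOT S OR S AND S)) AND NOT P   (absorption)
= ((NOT S AND NOT (T OR T AND NOT T) OR NOT S) AND R OR NOT R AND NOT (S AND NOT S OR S AND S)) AND NOT P   (complement / identity)
= ((NOT S AND NOT T OR NOT S) AND R OR NOT R AND NOT (S AND NOT S OR S AND S)) AND NOT P   (complement / identity)
= (NOT S AND R OR NOT R AND NOT (S AND NOT S OR S AND S)) AND NOT P   (absorption)
= (NOT S AND R OR NOT R AND NOT S) AND NOT P   (distribution)
= NOT S AND NOT P   (distribution)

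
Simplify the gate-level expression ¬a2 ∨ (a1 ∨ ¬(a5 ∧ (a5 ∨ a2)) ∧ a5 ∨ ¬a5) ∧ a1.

¬a2 ∨ a1

¬a2 ∨ (a1 ∨ ¬(a5 ∧ (a5 ∨ a2)) ∧ a5 ∨ ¬a5) ∧ a1
= ¬a2 ∨ (a1 ∨ ¬a5 ∧ a5 ∨ ¬a5) ∧ a1
= ¬a2 ∨ (a1 ∨ ¬a5) ∧ a1
= ¬a2 ∨ a1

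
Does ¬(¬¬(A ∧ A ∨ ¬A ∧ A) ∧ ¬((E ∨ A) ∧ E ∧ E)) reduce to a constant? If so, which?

¬(¬¬(A ∧ A ∨ ¬A ∧ A) ∧ ¬((E ∨ A) ∧ E ∧ E))
= ¬(¬¬A ∧ ¬((E ∨ A) ∧ E ∧ E))   — distribution
= ¬(¬¬A ∧ ¬(E ∧ E))   — absorption
= ¬(¬¬A ∧ ¬E)   — idempotence
= ¬A ∨ E   — De Morgan
This depends on A, E, so it is not a constant.

no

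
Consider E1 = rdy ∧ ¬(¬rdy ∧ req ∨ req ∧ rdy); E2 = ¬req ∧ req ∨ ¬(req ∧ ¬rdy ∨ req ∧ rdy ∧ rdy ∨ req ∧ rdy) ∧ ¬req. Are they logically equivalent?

E1: rdy ∧ ¬(¬rdy ∧ req ∨ req ∧ rdy)
    = rdy ∧ ¬req
E2: ¬req ∧ req ∨ ¬(req ∧ ¬rdy ∨ req ∧ rdy ∧ rdy ∨ req ∧ rdy) ∧ ¬req
    = ¬req ∧ req ∨ ¬(req ∧ ¬rdy ∨ req ∧ rdy) ∧ ¬req
    = ¬req ∧ req ∨ ¬req ∧ ¬req
    = ¬req
These differ: at rdy=0, req=0, E1 = 0 but E2 = 1.

No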